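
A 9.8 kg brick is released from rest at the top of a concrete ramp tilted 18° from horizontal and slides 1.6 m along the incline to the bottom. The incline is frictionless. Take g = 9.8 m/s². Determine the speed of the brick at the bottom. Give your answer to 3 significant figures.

3.11 m/s

The weight component along the incline is mg sin 18° = 29.678 N and the normal force is N = mg cos 18° = 91.339 N.
With no friction, a = g sin 18° = 3.0284 m/s².
Starting from rest over a distance of 1.6 m, v² = 2aL = 2 × 3.0284 × 1.6 = 9.6909, so v = 3.1130 m/s.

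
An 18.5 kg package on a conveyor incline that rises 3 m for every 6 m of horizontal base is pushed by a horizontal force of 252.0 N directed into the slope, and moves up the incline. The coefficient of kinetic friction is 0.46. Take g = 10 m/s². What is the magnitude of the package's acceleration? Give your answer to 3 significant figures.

The horizontal push has components F cos 26.57° = 252.0 × 0.8944 = 225.389 N up the incline and F sin 26.57° = 252.0 × 0.4472 = 112.694 N pressing into the surface.
The normal force is therefore N = mg cos 26.57° + F sin 26.57° = 165.464 + 112.694 = 278.158 N, and kinetic friction down the slope is μN = 0.46 × 278.158 = 127.953 N.
Along the incline: F cos 26.57° − mg sin 26.57° − μN = ma, so 225.389 − 82.732 − 127.953 = 18.5 a, giving a = 0.7948 m/s².

0.795 m/s²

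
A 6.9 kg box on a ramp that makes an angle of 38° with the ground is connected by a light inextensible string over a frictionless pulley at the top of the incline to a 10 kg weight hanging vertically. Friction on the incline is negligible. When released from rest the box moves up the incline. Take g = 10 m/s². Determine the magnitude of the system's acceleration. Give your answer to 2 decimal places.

3.40 m/s²

For the box on the incline: the weight component along the slope is m₁g sin 38° = 6.9 × 10 × 0.6157 = 42.483 N and the normal force is N = m₁g cos 38° = 54.373 N.
Newton's second law for the box (up-slope positive): T − 42.483 = 6.9 a. For the hanging weight (downward positive): 10 × 10 − T = 10 a.
Adding the two equations eliminates T: 57.517 = 16.9 a, so a = 3.4034 m/s².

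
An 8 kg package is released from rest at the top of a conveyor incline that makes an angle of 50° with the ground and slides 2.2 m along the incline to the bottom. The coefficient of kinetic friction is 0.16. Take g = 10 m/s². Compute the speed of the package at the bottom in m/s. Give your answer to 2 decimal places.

5.40 m/s

The weight component along the incline is mg sin 50° = 61.284 N and the normal force is N = mg cos 50° = 51.423 N.
Friction up the slope is f = μN = 0.16 × 51.423 = 8.228 N, so the net downslope force is 61.284 − 8.228 = 53.056 N and a = 53.056 / 8 = 6.6320 m/s².
Starting from rest over a distance of 2.2 m, v² = 2aL = 2 × 6.6320 × 2.2 = 29.1808, so v = 5.4019 m/s.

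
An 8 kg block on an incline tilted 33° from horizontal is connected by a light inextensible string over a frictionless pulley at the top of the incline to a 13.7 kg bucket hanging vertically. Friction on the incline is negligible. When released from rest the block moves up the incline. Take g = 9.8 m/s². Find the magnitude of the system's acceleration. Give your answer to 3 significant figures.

For the block on the incline: the weight component along the slope is m₁g sin 33° = 8 × 9.8 × 0.5446 = 42.697 N and the normal force is N = m₁g cos 33° = 65.752 N.
Newton's second law for the block (up-slope positive): T − 42.697 = 8 a. For the hanging bucket (downward positive): 13.7 × 9.8 − T = 13.7 a.
Adding the two equations eliminates T: 91.563 = 21.7 a, so a = 4.2195 m/s².

4.22 m/s²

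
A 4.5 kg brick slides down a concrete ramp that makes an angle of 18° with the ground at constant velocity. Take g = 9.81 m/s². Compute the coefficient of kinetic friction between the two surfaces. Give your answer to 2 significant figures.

At constant velocity the net force along the incline is zero: mg sin 18° = μ mg cos 18°.
So μ = tan 18° = 0.3090 / 0.9511 = 0.3249.

0.32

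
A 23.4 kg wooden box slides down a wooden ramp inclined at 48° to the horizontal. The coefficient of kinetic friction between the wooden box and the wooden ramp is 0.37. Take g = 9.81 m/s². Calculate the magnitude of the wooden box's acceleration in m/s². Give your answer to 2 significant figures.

4.9 m/s²

Resolving the weight along the incline: the component pulling the wooden box down the slope is mg sin 48° = 23.4 × 9.81 × 0.7431 = 170.582 N, and the normal force is N = mg cos 48° = 23.4 × 9.81 × 0.6691 = 153.595 N.
Kinetic friction acts up the slope with magnitude f = μN = 0.37 × 153.595 = 56.830 N.
Net force along the incline is 170.582 − 56.830 = 113.752 N, so a = 113.752 / 23.4 = 4.8612 m/s².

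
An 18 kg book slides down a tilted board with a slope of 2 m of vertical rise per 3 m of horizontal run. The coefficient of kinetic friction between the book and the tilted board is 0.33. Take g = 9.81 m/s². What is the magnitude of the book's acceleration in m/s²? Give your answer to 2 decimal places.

Resolving the weight along the incline: the component pulling the book down the slope is mg sin 33.69° = 18 × 9.81 × 0.5547 = 97.949 N, and the normal force is N = mg cos 33.69° = 18 × 9.81 × 0.8321 = 146.932 N.
Kinetic friction acts up the slope with magnitude f = μN = 0.33 × 146.932 = 48.488 N.
Net force along the incline is 97.949 − 48.488 = 49.461 N, so a = 49.461 / 18 = 2.7478 m/s².

2.75 m/s²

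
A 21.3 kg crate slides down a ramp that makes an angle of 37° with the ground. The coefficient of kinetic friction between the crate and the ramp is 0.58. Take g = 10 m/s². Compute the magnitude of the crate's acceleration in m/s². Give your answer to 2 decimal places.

Resolving the weight along the incline: the component pulling the crate down the slope is mg sin 37° = 21.3 × 10 × 0.6018 = 128.183 N, and the normal force is N = mg cos 37° = 21.3 × 10 × 0.7986 = 170.102 N.
Kinetic friction acts up the slope with magnitude f = μN = 0.58 × 170.102 = 98.659 N.
Net force along the incline is 128.183 − 98.659 = 29.524 N, so a = 29.524 / 21.3 = 1.3861 m/s².

1.39 m/s²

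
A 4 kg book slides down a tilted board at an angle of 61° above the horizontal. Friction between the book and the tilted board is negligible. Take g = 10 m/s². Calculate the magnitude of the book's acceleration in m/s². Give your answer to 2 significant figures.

8.7 m/s²

Resolving the weight along the incline: the component pulling the book down the slope is mg sin 61° = 4 × 10 × 0.8746 = 34.984 N, and the normal force is N = mg cos 61° = 4 × 10 × 0.4848 = 19.392 N.
With no friction the net force along the incline is 34.984 N, so a = g sin 61° = 34.984 / 4 = 8.7460 m/s².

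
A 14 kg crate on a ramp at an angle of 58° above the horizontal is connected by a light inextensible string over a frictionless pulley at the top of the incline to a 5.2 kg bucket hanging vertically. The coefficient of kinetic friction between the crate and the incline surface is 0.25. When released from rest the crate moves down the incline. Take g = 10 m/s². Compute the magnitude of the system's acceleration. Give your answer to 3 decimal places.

For the crate on the incline: the weight component along the slope is m₁g sin 58° = 14 × 10 × 0.8480 = 118.720 N and the normal force is N = m₁g cos 58° = 74.189 N.
Kinetic friction opposes the crate's motion down the incline: f = μN = 0.25 × 74.189 = 18.547 N acting up the slope.
Newton's second law for the crate (down-slope positive): 118.720 − 18.547 − T = 14 a. For the hanging bucket (upward positive): T − 5.2 × 10 = 5.2 a.
Adding the two equations eliminates T: 48.173 = 19.2 a, so a = 2.5090 m/s².

2.509 m/s²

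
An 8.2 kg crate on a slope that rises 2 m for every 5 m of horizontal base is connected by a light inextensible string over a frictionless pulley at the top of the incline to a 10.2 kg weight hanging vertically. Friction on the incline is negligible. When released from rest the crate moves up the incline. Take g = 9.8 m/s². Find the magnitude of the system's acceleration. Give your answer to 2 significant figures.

3.8 m/s²

For the crate on the incline: the weight component along the slope is m₁g sin 21.80° = 8.2 × 9.8 × 0.3714 = 29.846 N and the normal force is N = m₁g cos 21.80° = 74.612 N.
Newton's second law for the crate (up-slope positive): T − 29.846 = 8.2 a. For the hanging weight (downward positive): 10.2 × 9.8 − T = 10.2 a.
Adding the two equations eliminates T: 70.114 = 18.4 a, so a = 3.8105 m/s².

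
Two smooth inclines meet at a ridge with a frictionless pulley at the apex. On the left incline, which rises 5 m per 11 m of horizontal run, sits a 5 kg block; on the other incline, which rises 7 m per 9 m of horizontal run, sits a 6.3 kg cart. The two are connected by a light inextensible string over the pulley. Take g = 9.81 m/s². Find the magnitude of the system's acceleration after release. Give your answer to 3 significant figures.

1.56 m/s²

Resolve each weight along its own incline: the 5 kg mass has component 5 × 9.81 × sin 24.44° = 20.297 N down its slope, and the 6.3 kg mass has 6.3 × 9.81 × sin 37.87° = 37.943 N down its slope.
The 6.3 kg side's 37.943 N exceeds the other side's 20.297 N, so that mass slides down and the 5 kg mass slides up. Taking that direction as positive, Newton's second law for the whole system gives 37.943 − 20.297 = (5 + 6.3) a, so a = 17.646 / 11.3 = 1.5616 m/s².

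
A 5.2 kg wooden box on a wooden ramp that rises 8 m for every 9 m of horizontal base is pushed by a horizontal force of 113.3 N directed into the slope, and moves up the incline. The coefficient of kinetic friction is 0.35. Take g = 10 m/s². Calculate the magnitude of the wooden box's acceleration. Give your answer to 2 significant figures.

2.0 m/s²

The horizontal push has components F cos 41.63° = 113.3 × 0.7474 = 84.680 N up the incline and F sin 41.63° = 113.3 × 0.6644 = 75.277 N pressing into the surface.
The normal force is therefore N = mg cos 41.63° + F sin 41.63° = 38.865 + 75.277 = 114.142 N, and kinetic friction down the slope is μN = 0.35 × 114.142 = 39.950 N.
Along the incline: F cos 41.63° − mg sin 41.63° − μN = ma, so 84.680 − 34.549 − 39.950 = 5.2 a, giving a = 1.9579 m/s².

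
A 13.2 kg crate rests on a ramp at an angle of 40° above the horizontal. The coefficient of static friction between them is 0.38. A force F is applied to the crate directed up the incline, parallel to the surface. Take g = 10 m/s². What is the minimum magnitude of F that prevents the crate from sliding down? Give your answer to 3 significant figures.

The normal force is N = mg cos 40° = 101.118 N. With F at its minimum the crate is on the verge of sliding down, so static friction is at its maximum μ_s N = 0.38 × 101.118 = 38.425 N and acts up the slope.
Equilibrium along the incline: F + μ_s N = mg sin 40°, so F = 84.848 − 38.425 = 46.423 N.

46.4 N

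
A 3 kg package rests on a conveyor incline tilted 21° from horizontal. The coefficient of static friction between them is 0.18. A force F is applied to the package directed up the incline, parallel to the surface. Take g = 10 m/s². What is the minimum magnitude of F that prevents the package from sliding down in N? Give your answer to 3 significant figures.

5.71 N

The normal force is N = mg cos 21° = 28.007 N. With F at its minimum the package is on the verge of sliding down, so static friction is at its maximum μ_s N = 0.18 × 28.007 = 5.041 N and acts up the slope.
Equilibrium along the incline: F + μ_s N = mg sin 21°, so F = 10.751 − 5.041 = 5.710 N.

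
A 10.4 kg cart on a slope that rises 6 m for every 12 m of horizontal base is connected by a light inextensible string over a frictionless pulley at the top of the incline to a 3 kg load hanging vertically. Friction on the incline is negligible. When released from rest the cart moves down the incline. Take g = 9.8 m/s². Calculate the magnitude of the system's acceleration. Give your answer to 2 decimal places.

1.21 m/s²

For the cart on the incline: the weight component along the slope is m₁g sin 26.57° = 10.4 × 9.8 × 0.4472 = 45.579 N and the normal force is N = m₁g cos 26.57° = 91.160 N.
Newton's second law for the cart (down-slope positive): 45.579 − T = 10.4 a. For the hanging load (upward positive): T − 3 × 9.8 = 3 a.
Adding the two equations eliminates T: 16.179 = 13.4 a, so a = 1.2074 m/s².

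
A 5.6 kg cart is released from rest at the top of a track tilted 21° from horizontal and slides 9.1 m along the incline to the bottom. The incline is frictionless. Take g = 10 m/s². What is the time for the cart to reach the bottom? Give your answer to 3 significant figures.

The weight component along the incline is mg sin 21° = 20.069 N and the normal force is N = mg cos 21° = 52.281 N.
With no friction, a = g sin 21° = 3.5837 m/s².
Starting from rest, L = ½at², so t = √(2L/a) = √(2 × 9.1 / 3.5837) = 2.2536 s.

2.25 s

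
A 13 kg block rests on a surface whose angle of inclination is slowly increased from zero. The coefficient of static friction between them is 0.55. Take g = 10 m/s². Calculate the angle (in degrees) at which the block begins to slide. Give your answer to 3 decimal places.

28.811°

At the threshold of sliding, static friction is at its maximum μ_s N and exactly balances the weight component along the incline: mg sin θ = μ_s mg cos θ.
Hence tan θ = μ_s = 0.55, so θ = arctan(0.55) = 28.8108°.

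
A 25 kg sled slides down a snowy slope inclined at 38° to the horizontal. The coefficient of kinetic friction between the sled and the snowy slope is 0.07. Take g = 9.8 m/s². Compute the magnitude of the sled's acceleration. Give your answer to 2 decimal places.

5.49 m/s²

Resolving the weight along the incline: the component pulling the sled down the slope is mg sin 38° = 25 × 9.8 × 0.6157 = 150.847 N, and the normal force is N = mg cos 38° = 25 × 9.8 × 0.7880 = 193.060 N.
Kinetic friction acts up the slope with magnitude f = μN = 0.07 × 193.060 = 13.514 N.
Net force along the incline is 150.847 − 13.514 = 137.333 N, so a = 137.333 / 25 = 5.4933 m/s².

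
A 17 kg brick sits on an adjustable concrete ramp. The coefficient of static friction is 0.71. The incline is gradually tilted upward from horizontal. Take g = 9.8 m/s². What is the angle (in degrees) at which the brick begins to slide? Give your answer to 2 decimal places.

35.37°

At the threshold of sliding, static friction is at its maximum μ_s N and exactly balances the weight component along the incline: mg sin θ = μ_s mg cos θ.
Hence tan θ = μ_s = 0.71, so θ = arctan(0.71) = 35.3748°.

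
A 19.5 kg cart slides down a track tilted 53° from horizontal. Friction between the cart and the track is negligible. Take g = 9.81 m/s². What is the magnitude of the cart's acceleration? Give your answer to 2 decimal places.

Resolving the weight along the incline: the component pulling the cart down the slope is mg sin 53° = 19.5 × 9.81 × 0.7986 = 152.768 N, and the normal force is N = mg cos 53° = 19.5 × 9.81 × 0.6018 = 115.121 N.
With no friction the net force along the incline is 152.768 N, so a = g sin 53° = 152.768 / 19.5 = 7.8343 m/s².

7.83 m/s²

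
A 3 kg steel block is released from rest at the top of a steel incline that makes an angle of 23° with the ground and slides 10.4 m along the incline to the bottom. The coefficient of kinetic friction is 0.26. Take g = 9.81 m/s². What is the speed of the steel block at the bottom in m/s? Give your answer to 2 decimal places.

5.56 m/s

The weight component along the incline is mg sin 23° = 11.499 N and the normal force is N = mg cos 23° = 27.090 N.
Friction up the slope is f = μN = 0.26 × 27.090 = 7.043 N, so the net downslope force is 11.499 − 7.043 = 4.456 N and a = 4.456 / 3 = 1.4853 m/s².
Starting from rest over a distance of 10.4 m, v² = 2aL = 2 × 1.4853 × 10.4 = 30.8942, so v = 5.5583 m/s.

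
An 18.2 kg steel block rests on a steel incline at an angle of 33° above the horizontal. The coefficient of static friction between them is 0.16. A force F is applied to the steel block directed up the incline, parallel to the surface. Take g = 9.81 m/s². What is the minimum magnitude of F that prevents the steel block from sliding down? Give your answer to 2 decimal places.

73.28 N

The normal force is N = mg cos 33° = 149.738 N. With F at its minimum the steel block is on the verge of sliding down, so static friction is at its maximum μ_s N = 0.16 × 149.738 = 23.958 N and acts up the slope.
Equilibrium along the incline: F + μ_s N = mg sin 33°, so F = 97.241 − 23.958 = 73.283 N.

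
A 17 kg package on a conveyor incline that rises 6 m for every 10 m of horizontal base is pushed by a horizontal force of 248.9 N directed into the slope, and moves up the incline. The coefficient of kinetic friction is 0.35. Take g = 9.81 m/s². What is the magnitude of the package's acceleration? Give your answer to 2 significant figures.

1.9 m/s²

The horizontal push has components F cos 30.96° = 248.9 × 0.8575 = 213.432 N up the incline and F sin 30.96° = 248.9 × 0.5145 = 128.059 N pressing into the surface.
The normal force is therefore N = mg cos 30.96° + F sin 30.96° = 143.005 + 128.059 = 271.064 N, and kinetic friction down the slope is μN = 0.35 × 271.064 = 94.872 N.
Along the incline: F cos 30.96° − mg sin 30.96° − μN = ma, so 213.432 − 85.803 − 94.872 = 17 a, giving a = 1.9269 m/s².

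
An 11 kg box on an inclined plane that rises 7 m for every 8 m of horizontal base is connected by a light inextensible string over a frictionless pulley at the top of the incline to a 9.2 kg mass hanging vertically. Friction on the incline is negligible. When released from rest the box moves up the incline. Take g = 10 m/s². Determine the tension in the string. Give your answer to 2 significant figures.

83 N

For the box on the incline: the weight component along the slope is m₁g sin 41.19° = 11 × 10 × 0.6585 = 72.435 N and the normal force is N = m₁g cos 41.19° = 82.783 N.
Newton's second law for the box (up-slope positive): T − 72.435 = 11 a. For the hanging mass (downward positive): 9.2 × 10 − T = 9.2 a.
Adding the two equations eliminates T: 19.565 = 20.2 a, so a = 0.9686 m/s².
Then from the hanging mass's equation, T = 9.2 × (10 − 0.9686) = 83.089 N.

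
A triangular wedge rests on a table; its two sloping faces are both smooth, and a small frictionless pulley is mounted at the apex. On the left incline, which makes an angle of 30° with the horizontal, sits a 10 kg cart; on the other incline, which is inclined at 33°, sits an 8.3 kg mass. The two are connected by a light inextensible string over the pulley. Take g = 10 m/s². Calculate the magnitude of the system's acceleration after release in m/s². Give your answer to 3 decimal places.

0.262 m/s²

Resolve each weight along its own incline: the 10 kg mass has component 10 × 10 × sin 30° = 50.000 N down its slope, and the 8.3 kg mass has 8.3 × 10 × sin 33° = 45.205 N down its slope.
The 10 kg side's 50.000 N exceeds the other side's 45.205 N, so that mass slides down and the 8.3 kg mass slides up. Taking that direction as positive, Newton's second law for the whole system gives 50.000 − 45.205 = (10 + 8.3) a, so a = 4.795 / 18.3 = 0.2620 m/s².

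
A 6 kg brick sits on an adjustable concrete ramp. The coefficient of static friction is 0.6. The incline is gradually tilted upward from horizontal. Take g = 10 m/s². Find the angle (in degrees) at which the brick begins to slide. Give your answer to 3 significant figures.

31.0°

At the threshold of sliding, static friction is at its maximum μ_s N and exactly balances the weight component along the incline: mg sin θ = μ_s mg cos θ.
Hence tan θ = μ_s = 0.6, so θ = arctan(0.6) = 30.9638°.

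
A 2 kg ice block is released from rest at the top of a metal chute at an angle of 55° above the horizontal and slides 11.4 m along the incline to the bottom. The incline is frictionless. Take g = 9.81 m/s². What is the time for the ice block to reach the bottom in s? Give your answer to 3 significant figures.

The weight component along the incline is mg sin 55° = 16.072 N and the normal force is N = mg cos 55° = 11.254 N.
With no friction, a = g sin 55° = 8.0359 m/s².
Starting from rest, L = ½at², so t = √(2L/a) = √(2 × 11.4 / 8.0359) = 1.6844 s.

1.68 s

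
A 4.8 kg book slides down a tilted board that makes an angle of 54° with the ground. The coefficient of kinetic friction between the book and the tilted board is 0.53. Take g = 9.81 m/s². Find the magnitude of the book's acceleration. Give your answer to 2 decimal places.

Resolving the weight along the incline: the component pulling the book down the slope is mg sin 54° = 4.8 × 9.81 × 0.8090 = 38.094 N, and the normal force is N = mg cos 54° = 4.8 × 9.81 × 0.5878 = 27.678 N.
Kinetic friction acts up the slope with magnitude f = μN = 0.53 × 27.678 = 14.669 N.
Net force along the incline is 38.094 − 14.669 = 23.425 N, so a = 23.425 / 4.8 = 4.8802 m/s².

4.88 m/s²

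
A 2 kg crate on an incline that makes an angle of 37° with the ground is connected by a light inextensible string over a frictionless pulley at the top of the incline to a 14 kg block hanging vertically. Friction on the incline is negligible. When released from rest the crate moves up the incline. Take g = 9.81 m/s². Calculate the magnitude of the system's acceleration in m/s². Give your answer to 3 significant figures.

7.85 m/s²

For the crate on the incline: the weight component along the slope is m₁g sin 37° = 2 × 9.81 × 0.6018 = 11.807 N and the normal force is N = m₁g cos 37° = 15.669 N.
Newton's second law for the crate (up-slope positive): T − 11.807 = 2 a. For the hanging block (downward positive): 14 × 9.81 − T = 14 a.
Adding the two equations eliminates T: 125.533 = 16 a, so a = 7.8458 m/s².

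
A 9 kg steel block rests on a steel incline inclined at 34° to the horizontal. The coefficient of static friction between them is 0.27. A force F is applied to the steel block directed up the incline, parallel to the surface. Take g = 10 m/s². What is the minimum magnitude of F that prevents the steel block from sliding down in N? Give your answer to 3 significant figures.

30.2 N

The normal force is N = mg cos 34° = 74.613 N. With F at its minimum the steel block is on the verge of sliding down, so static friction is at its maximum μ_s N = 0.27 × 74.613 = 20.146 N and acts up the slope.
Equilibrium along the incline: F + μ_s N = mg sin 34°, so F = 50.327 − 20.146 = 30.181 N.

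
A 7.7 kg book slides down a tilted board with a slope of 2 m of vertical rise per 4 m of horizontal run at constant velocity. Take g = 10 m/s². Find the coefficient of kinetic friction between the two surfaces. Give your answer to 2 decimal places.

0.50

At constant velocity the net force along the incline is zero: mg sin 26.57° = μ mg cos 26.57°.
So μ = tan 26.57° = 0.4472 / 0.8944 = 0.5000.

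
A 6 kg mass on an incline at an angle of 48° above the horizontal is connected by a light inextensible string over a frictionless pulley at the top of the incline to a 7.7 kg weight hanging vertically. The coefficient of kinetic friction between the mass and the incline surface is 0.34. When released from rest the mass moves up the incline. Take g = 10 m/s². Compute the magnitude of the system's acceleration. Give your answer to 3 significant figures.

For the mass on the incline: the weight component along the slope is m₁g sin 48° = 6 × 10 × 0.7431 = 44.586 N and the normal force is N = m₁g cos 48° = 40.148 N.
Kinetic friction opposes the mass's motion up the incline: f = μN = 0.34 × 40.148 = 13.650 N acting down the slope.
Newton's second law for the mass (up-slope positive): T − 44.586 − 13.650 = 6 a. For the hanging weight (downward positive): 7.7 × 10 − T = 7.7 a.
Adding the two equations eliminates T: 18.764 = 13.7 a, so a = 1.3696 m/s².

1.37 m/s²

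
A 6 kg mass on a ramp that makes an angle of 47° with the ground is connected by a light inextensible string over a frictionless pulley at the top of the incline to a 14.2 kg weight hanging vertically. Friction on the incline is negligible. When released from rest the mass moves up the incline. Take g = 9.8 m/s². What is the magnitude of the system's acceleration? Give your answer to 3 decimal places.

4.760 m/s²

For the mass on the incline: the weight component along the slope is m₁g sin 47° = 6 × 9.8 × 0.7314 = 43.006 N and the normal force is N = m₁g cos 47° = 40.102 N.
Newton's second law for the mass (up-slope positive): T − 43.006 = 6 a. For the hanging weight (downward positive): 14.2 × 9.8 − T = 14.2 a.
Adding the two equations eliminates T: 96.154 = 20.2 a, so a = 4.7601 m/s².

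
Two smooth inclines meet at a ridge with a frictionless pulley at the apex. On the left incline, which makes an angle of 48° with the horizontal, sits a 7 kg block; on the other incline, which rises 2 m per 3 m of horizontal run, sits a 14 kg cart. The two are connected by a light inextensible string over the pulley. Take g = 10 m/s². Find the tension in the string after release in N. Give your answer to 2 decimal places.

60.57 N

Resolve each weight along its own incline: the 7 kg mass has component 7 × 10 × sin 48° = 52.020 N down its slope, and the 14 kg mass has 14 × 10 × sin 33.69° = 77.658 N down its slope.
The 14 kg side's 77.658 N exceeds the other side's 52.020 N, so that mass slides down and the 7 kg mass slides up. Taking that direction as positive, Newton's second law for the whole system gives 77.658 − 52.020 = (7 + 14) a, so a = 25.638 / 21 = 1.2209 m/s².
For the 7 kg mass (up-slope positive): T − 52.020 = 7 × 1.2209, so T = 60.566 N.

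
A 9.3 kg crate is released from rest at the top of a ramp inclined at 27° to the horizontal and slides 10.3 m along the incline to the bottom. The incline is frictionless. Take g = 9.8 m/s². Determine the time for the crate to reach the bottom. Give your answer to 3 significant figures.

The weight component along the incline is mg sin 27° = 41.377 N and the normal force is N = mg cos 27° = 81.206 N.
With no friction, a = g sin 27° = 4.4491 m/s².
Starting from rest, L = ½at², so t = √(2L/a) = √(2 × 10.3 / 4.4491) = 2.1518 s.

2.15 s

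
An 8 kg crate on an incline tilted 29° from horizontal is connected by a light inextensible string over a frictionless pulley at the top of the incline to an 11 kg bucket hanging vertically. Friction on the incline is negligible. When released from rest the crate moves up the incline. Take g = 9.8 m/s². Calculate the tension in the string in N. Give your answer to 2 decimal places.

For the crate on the incline: the weight component along the slope is m₁g sin 29° = 8 × 9.8 × 0.4848 = 38.008 N and the normal force is N = m₁g cos 29° = 68.570 N.
Newton's second law for the crate (up-slope positive): T − 38.008 = 8 a. For the hanging bucket (downward positive): 11 × 9.8 − T = 11 a.
Adding the two equations eliminates T: 69.792 = 19 a, so a = 3.6733 m/s².
Then from the hanging bucket's equation, T = 11 × (9.8 − 3.6733) = 67.394 N.

67.39 N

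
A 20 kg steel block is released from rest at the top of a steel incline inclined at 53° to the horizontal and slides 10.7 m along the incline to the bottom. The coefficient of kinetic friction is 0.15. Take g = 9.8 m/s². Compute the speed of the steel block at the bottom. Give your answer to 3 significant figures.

The weight component along the incline is mg sin 53° = 156.533 N and the normal force is N = mg cos 53° = 117.956 N.
Friction up the slope is f = μN = 0.15 × 117.956 = 17.693 N, so the net downslope force is 156.533 − 17.693 = 138.840 N and a = 138.840 / 20 = 6.9420 m/s².
Starting from rest over a distance of 10.7 m, v² = 2aL = 2 × 6.9420 × 10.7 = 148.5588, so v = 12.1885 m/s.

12.2 m/s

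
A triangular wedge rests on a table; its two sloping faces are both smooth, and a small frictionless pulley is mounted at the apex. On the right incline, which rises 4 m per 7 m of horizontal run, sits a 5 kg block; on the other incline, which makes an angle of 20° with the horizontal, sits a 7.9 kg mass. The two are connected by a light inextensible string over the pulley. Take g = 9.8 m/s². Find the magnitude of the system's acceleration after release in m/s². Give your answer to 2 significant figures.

0.17 m/s²

Resolve each weight along its own incline: the 5 kg mass has component 5 × 9.8 × sin 29.74° = 24.311 N down its slope, and the 7.9 kg mass has 7.9 × 9.8 × sin 20° = 26.479 N down its slope.
The 7.9 kg side's 26.479 N exceeds the other side's 24.311 N, so that mass slides down and the 5 kg mass slides up. Taking that direction as positive, Newton's second law for the whole system gives 26.479 − 24.311 = (5 + 7.9) a, so a = 2.168 / 12.9 = 0.1681 m/s².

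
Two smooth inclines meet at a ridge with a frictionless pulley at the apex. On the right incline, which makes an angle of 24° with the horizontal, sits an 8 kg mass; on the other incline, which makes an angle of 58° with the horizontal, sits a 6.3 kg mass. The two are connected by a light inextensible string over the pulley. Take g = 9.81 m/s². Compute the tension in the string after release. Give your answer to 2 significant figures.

43 N

Resolve each weight along its own incline: the 8 kg mass has component 8 × 9.81 × sin 24° = 31.921 N down its slope, and the 6.3 kg mass has 6.3 × 9.81 × sin 58° = 52.412 N down its slope.
The 6.3 kg side's 52.412 N exceeds the other side's 31.921 N, so that mass slides down and the 8 kg mass slides up. Taking that direction as positive, Newton's second law for the whole system gives 52.412 − 31.921 = (8 + 6.3) a, so a = 20.491 / 14.3 = 1.4329 m/s².
For the 8 kg mass (up-slope positive): T − 31.921 = 8 × 1.4329, so T = 43.384 N.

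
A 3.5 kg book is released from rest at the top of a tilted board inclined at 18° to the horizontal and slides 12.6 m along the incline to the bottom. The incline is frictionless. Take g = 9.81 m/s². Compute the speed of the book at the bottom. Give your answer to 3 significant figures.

8.74 m/s

The weight component along the incline is mg sin 18° = 10.610 N and the normal force is N = mg cos 18° = 32.655 N.
With no friction, a = g sin 18° = 3.0315 m/s².
Starting from rest over a distance of 12.6 m, v² = 2aL = 2 × 3.0315 × 12.6 = 76.3938, so v = 8.7404 m/s.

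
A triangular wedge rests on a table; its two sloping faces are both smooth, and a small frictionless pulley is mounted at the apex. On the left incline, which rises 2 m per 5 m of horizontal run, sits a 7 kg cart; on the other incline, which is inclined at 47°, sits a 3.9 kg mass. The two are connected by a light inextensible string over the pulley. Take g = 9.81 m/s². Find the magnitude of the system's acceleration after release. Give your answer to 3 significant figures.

0.227 m/s²

Resolve each weight along its own incline: the 7 kg mass has component 7 × 9.81 × sin 21.80° = 25.503 N down its slope, and the 3.9 kg mass has 3.9 × 9.81 × sin 47° = 27.981 N down its slope.
The 3.9 kg side's 27.981 N exceeds the other side's 25.503 N, so that mass slides down and the 7 kg mass slides up. Taking that direction as positive, Newton's second law for the whole system gives 27.981 − 25.503 = (7 + 3.9) a, so a = 2.478 / 10.9 = 0.2273 m/s².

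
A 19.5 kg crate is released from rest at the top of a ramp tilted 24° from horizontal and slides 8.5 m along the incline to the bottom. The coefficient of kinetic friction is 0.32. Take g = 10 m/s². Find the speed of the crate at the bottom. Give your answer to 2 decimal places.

The weight component along the incline is mg sin 24° = 79.314 N and the normal force is N = mg cos 24° = 178.141 N.
Friction up the slope is f = μN = 0.32 × 178.141 = 57.005 N, so the net downslope force is 79.314 − 57.005 = 22.309 N and a = 22.309 / 19.5 = 1.1441 m/s².
Starting from rest over a distance of 8.5 m, v² = 2aL = 2 × 1.1441 × 8.5 = 19.4497, so v = 4.4102 m/s.

4.41 m/s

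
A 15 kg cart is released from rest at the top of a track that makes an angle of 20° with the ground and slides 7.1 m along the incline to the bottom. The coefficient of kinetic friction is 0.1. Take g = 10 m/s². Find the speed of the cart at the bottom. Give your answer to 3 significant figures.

The weight component along the incline is mg sin 20° = 51.303 N and the normal force is N = mg cos 20° = 140.954 N.
Friction up the slope is f = μN = 0.1 × 140.954 = 14.095 N, so the net downslope force is 51.303 − 14.095 = 37.208 N and a = 37.208 / 15 = 2.4805 m/s².
Starting from rest over a distance of 7.1 m, v² = 2aL = 2 × 2.4805 × 7.1 = 35.2231, so v = 5.9349 m/s.

5.93 m/s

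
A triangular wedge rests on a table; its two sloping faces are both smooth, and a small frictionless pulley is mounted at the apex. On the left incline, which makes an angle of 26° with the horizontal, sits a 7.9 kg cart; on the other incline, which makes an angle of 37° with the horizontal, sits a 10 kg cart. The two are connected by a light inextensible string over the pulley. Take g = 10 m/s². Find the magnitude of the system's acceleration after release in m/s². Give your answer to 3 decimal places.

1.427 m/s²

Resolve each weight along its own incline: the 7.9 kg mass has component 7.9 × 10 × sin 26° = 34.631 N down its slope, and the 10 kg mass has 10 × 10 × sin 37° = 60.182 N down its slope.
The 10 kg side's 60.182 N exceeds the other side's 34.631 N, so that mass slides down and the 7.9 kg mass slides up. Taking that direction as positive, Newton's second law for the whole system gives 60.182 − 34.631 = (7.9 + 10) a, so a = 25.551 / 17.9 = 1.4274 m/s².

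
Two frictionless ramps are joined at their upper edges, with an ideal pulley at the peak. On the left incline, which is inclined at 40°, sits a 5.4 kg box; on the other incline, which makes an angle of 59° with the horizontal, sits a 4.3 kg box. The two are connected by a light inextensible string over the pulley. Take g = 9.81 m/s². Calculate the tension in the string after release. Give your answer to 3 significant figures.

35.2 N

Resolve each weight along its own incline: the 5.4 kg mass has component 5.4 × 9.81 × sin 40° = 34.051 N down its slope, and the 4.3 kg mass has 4.3 × 9.81 × sin 59° = 36.158 N down its slope.
The 4.3 kg side's 36.158 N exceeds the other side's 34.051 N, so that mass slides down and the 5.4 kg mass slides up. Taking that direction as positive, Newton's second law for the whole system gives 36.158 − 34.051 = (5.4 + 4.3) a, so a = 2.107 / 9.7 = 0.2172 m/s².
For the 5.4 kg mass (up-slope positive): T − 34.051 = 5.4 × 0.2172, so T = 35.224 N.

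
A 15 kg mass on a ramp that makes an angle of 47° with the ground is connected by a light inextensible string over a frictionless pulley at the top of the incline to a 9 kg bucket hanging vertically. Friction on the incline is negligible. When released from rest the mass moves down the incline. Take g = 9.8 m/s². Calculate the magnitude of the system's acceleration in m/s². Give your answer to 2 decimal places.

For the mass on the incline: the weight component along the slope is m₁g sin 47° = 15 × 9.8 × 0.7314 = 107.516 N and the normal force is N = m₁g cos 47° = 100.254 N.
Newton's second law for the mass (down-slope positive): 107.516 − T = 15 a. For the hanging bucket (upward positive): T − 9 × 9.8 = 9 a.
Adding the two equations eliminates T: 19.316 = 24 a, so a = 0.8048 m/s².

0.80 m/s²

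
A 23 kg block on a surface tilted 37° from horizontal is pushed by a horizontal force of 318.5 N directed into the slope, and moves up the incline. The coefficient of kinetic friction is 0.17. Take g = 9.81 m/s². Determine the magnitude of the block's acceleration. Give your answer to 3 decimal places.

The horizontal push has components F cos 37° = 318.5 × 0.7986 = 254.354 N up the incline and F sin 37° = 318.5 × 0.6018 = 191.673 N pressing into the surface.
The normal force is therefore N = mg cos 37° + F sin 37° = 180.188 + 191.673 = 371.861 N, and kinetic friction down the slope is μN = 0.17 × 371.861 = 63.216 N.
Along the incline: F cos 37° − mg sin 37° − μN = ma, so 254.354 − 135.784 − 63.216 = 23 a, giving a = 2.4067 m/s².

2.407 m/s²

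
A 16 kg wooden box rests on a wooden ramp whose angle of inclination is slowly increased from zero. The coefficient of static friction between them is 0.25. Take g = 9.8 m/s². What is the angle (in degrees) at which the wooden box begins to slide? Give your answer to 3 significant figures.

At the threshold of sliding, static friction is at its maximum μ_s N and exactly balances the weight component along the incline: mg sin θ = μ_s mg cos θ.
Hence tan θ = μ_s = 0.25, so θ = arctan(0.25) = 14.0362°.

14.0°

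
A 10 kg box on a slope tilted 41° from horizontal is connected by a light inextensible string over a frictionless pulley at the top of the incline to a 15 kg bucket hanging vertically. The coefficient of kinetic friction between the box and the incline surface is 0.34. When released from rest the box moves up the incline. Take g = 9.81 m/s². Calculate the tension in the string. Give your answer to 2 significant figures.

For the box on the incline: the weight component along the slope is m₁g sin 41° = 10 × 9.81 × 0.6561 = 64.363 N and the normal force is N = m₁g cos 41° = 74.037 N.
Kinetic friction opposes the box's motion up the incline: f = μN = 0.34 × 74.037 = 25.173 N acting down the slope.
Newton's second law for the box (up-slope positive): T − 64.363 − 25.173 = 10 a. For the hanging bucket (downward positive): 15 × 9.81 − T = 15 a.
Adding the two equations eliminates T: 57.614 = 25 a, so a = 2.3046 m/s².
Then from the hanging bucket's equation, T = 15 × (9.81 − 2.3046) = 112.581 N.

110 N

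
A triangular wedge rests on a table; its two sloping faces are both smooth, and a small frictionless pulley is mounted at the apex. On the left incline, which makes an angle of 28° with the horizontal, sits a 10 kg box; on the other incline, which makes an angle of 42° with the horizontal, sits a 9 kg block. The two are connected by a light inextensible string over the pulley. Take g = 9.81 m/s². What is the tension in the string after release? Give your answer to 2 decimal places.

Resolve each weight along its own incline: the 10 kg mass has component 10 × 9.81 × sin 28° = 46.055 N down its slope, and the 9 kg mass has 9 × 9.81 × sin 42° = 59.078 N down its slope.
The 9 kg side's 59.078 N exceeds the other side's 46.055 N, so that mass slides down and the 10 kg mass slides up. Taking that direction as positive, Newton's second law for the whole system gives 59.078 − 46.055 = (10 + 9) a, so a = 13.023 / 19 = 0.6854 m/s².
For the 10 kg mass (up-slope positive): T − 46.055 = 10 × 0.6854, so T = 52.909 N.

52.91 N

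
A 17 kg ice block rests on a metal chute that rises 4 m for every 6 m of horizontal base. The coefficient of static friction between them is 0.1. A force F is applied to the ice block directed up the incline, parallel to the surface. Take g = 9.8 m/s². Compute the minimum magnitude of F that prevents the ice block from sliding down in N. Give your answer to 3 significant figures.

The normal force is N = mg cos 33.69° = 138.620 N. With F at its minimum the ice block is on the verge of sliding down, so static friction is at its maximum μ_s N = 0.1 × 138.620 = 13.862 N and acts up the slope.
Equilibrium along the incline: F + μ_s N = mg sin 33.69°, so F = 92.413 − 13.862 = 78.551 N.

78.6 N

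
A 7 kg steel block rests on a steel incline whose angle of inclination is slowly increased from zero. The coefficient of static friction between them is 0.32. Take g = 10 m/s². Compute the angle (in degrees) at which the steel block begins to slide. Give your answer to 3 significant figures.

17.7°

At the threshold of sliding, static friction is at its maximum μ_s N and exactly balances the weight component along the incline: mg sin θ = μ_s mg cos θ.
Hence tan θ = μ_s = 0.32, so θ = arctan(0.32) = 17.7447°.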